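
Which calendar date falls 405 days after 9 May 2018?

Adding 405 days from May 9, 2018.
May has 31 days, so 31 − 9 = 22 days remain after May 9, 2018; 405 − 22 = 383 left.
June 2018 has 30 days: 383 − 30 = 353 left.
July 2018 has 31 days: 353 − 31 = 322 left.
August 2018 has 31 days: 322 − 31 = 291 left.
September 2018 has 30 days: 291 − 30 = 261 left.
October 2018 has 31 days: 261 − 31 = 230 left.
November 2018 has 30 days: 230 − 30 = 200 left.
December 2018 has 31 days: 200 − 31 = 169 left.
January 2019 has 31 days: 169 − 31 = 138 left.
February 2019 has 28 days (2019 is not a leap year): 138 − 28 = 110 left.
March 2019 has 31 days: 110 − 31 = 79 left.
April 2019 has 30 days: 79 − 30 = 49 left.
May 2019 has 31 days: 49 − 31 = 18 left.
18 days into June 2019 → June 18, 2019.

June 18, 2019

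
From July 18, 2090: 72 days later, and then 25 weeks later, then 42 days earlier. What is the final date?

February 8, 2091

Adding 72 days from July 18, 2090:
July has 31 days, so 31 − 18 = 13 days remain after July 18, 2090; 72 − 13 = 59 left.
August 2090 has 31 days: 59 − 31 = 28 left.
28 days into September 2090 → September 28, 2090.
Adding 25 weeks (= 175 days) from September 28, 2090:
September has 30 days, so 30 − 28 = 2 days remain after September 28, 2090; 175 − 2 = 173 left.
October 2090 has 31 days: 173 − 31 = 142 left.
November 2090 has 30 days: 142 − 30 = 112 left.
December 2090 has 31 days: 112 − 31 = 81 left.
January 2091 has 31 days: 81 − 31 = 50 left.
February 2091 has 28 days (2091 is not a leap year): 50 − 28 = 22 left.
22 days into March 2091 → March 22, 2091.
Going back 42 days from March 22, 2091:
Going back 22 days from March 22, 2091 reaches the end of the previous month; 42 − 22 = 20 left.
February 2091 has 28 days; 28 − 20 = 8 → February 8, 2091.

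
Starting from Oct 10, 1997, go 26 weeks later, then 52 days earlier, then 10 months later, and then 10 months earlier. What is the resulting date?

Counting forward 26 weeks (= 182 days) from October 10, 1997:
October has 31 days, so 31 − 10 = 21 days remain after October 10, 1997; 182 − 21 = 161 left.
November 1997 has 30 days: 161 − 30 = 131 left.
December 1997 has 31 days: 131 − 31 = 100 left.
January 1998 has 31 days: 100 − 31 = 69 left.
February 1998 has 28 days (1998 is not a leap year): 69 − 28 = 41 left.
March 1998 has 31 days: 41 − 31 = 10 left.
10 days into April 1998 → April 10, 1998.
Subtracting 52 days from April 10, 1998:
Going back 10 days from April 10, 1998 reaches the end of the previous month; 52 − 10 = 42 left.
March 1998 has 31 days: 42 − 31 = 11 left.
February 1998 has 28 days; 28 − 11 = 17 → February 17, 1998.
Adding 10 months from February 17, 1998:
month 2 + 10 = 12 → December 1998.
Day 17 is valid in December, giving December 17, 1998.
Going back 10 months from December 17, 1998:
month 12 − 10 = 2 → February 1998.
Day 17 is valid in February, giving February 17, 1998.

February 17, 1998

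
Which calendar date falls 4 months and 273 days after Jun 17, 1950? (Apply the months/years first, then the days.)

July 17, 1951

Advancing 4 months and 273 days from June 17, 1950: first the month/year part, then the days.
month 6 + 4 = 10 → October 1950.
Day 17 is valid in October, giving October 17, 1950.
Now add 273 days from October 17, 1950.
October has 31 days, so 31 − 17 = 14 days remain after October 17, 1950; 273 − 14 = 259 left.
November 1950 has 30 days: 259 − 30 = 229 left.
December 1950 has 31 days: 229 − 31 = 198 left.
January 1951 has 31 days: 198 − 31 = 167 left.
February 1951 has 28 days (1951 is not a leap year): 167 − 28 = 139 left.
March 1951 has 31 days: 139 − 31 = 108 left.
April 1951 has 30 days: 108 − 30 = 78 left.
May 1951 has 31 days: 78 − 31 = 47 left.
June 1951 has 30 days: 47 − 30 = 17 left.
17 days into July 1951 → July 17, 1951.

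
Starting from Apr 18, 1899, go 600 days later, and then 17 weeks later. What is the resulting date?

April 7, 1901

Counting forward 600 days from April 18, 1899:
April has 30 days, so 30 − 18 = 12 days remain after April 18, 1899; 600 − 12 = 588 left.
May 1899 has 31 days: 588 − 31 = 557 left.
June 1899 has 30 days: 557 − 30 = 527 left.
July 1899 has 31 days: 527 − 31 = 496 left.
August 1899 has 31 days: 496 − 31 = 465 left.
September 1899 has 30 days: 465 − 30 = 435 left.
October 1899 has 31 days: 435 − 31 = 404 left.
November 1899 has 30 days: 404 − 30 = 374 left.
December 1899 has 31 days: 374 − 31 = 343 left.
January 1900 has 31 days: 343 − 31 = 312 left.
February 1900 has 28 days (1900 is not a leap year (divisible by 100 but not 400)): 312 − 28 = 284 left.
March 1900 has 31 days: 284 − 31 = 253 left.
April 1900 has 30 days: 253 − 30 = 223 left.
May 1900 has 31 days: 223 − 31 = 192 left.
June 1900 has 30 days: 192 − 30 = 162 left.
July 1900 has 31 days: 162 − 31 = 131 left.
August 1900 has 31 days: 131 − 31 = 100 left.
September 1900 has 30 days: 100 − 30 = 70 left.
October 1900 has 31 days: 70 − 31 = 39 left.
November 1900 has 30 days: 39 − 30 = 9 left.
9 days into December 1900 → December 9, 1900.
Counting forward 17 weeks (= 119 days) from December 9, 1900:
December has 31 days, so 31 − 9 = 22 days remain after December 9, 1900; 119 − 22 = 97 left.
January 1901 has 31 days: 97 − 31 = 66 left.
February 1901 has 28 days (1901 is not a leap year): 66 − 28 = 38 left.
March 1901 has 31 days: 38 − 31 = 7 left.
7 days into April 1901 → April 7, 1901.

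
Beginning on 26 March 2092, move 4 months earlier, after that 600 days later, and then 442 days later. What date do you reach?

Counting back 4 months from March 26, 2092:
month 3 − 4 = -1, which is month 11 of year 2091 → November 2091.
Day 26 is valid in November, giving November 26, 2091.
Adding 600 days from November 26, 2091:
November has 30 days, so 30 − 26 = 4 days remain after November 26, 2091; 600 − 4 = 596 left.
December 2091 has 31 days: 596 − 31 = 565 left.
January 2092 has 31 days: 565 − 31 = 534 left.
February 2092 has 29 days (2092 is a leap year): 534 − 29 = 505 left.
March 2092 has 31 days: 505 − 31 = 474 left.
April 2092 has 30 days: 474 − 30 = 444 left.
May 2092 has 31 days: 444 − 31 = 413 left.
June 2092 has 30 days: 413 − 30 = 383 left.
July 2092 has 31 days: 383 − 31 = 352 left.
August 2092 has 31 days: 352 − 31 = 321 left.
September 2092 has 30 days: 321 − 30 = 291 left.
October 2092 has 31 days: 291 − 31 = 260 left.
November 2092 has 30 days: 260 − 30 = 230 left.
December 2092 has 31 days: 230 − 31 = 199 left.
January 2093 has 31 days: 199 − 31 = 168 left.
February 2093 has 28 days (2093 is not a leap year): 168 − 28 = 140 left.
March 2093 has 31 days: 140 − 31 = 109 left.
April 2093 has 30 days: 109 − 30 = 79 left.
May 2093 has 31 days: 79 − 31 = 48 left.
June 2093 has 30 days: 48 − 30 = 18 left.
18 days into July 2093 → July 18, 2093.
Counting forward 442 days from July 18, 2093:
July has 31 days, so 31 − 18 = 13 days remain after July 18, 2093; 442 − 13 = 429 left.
August 2093 has 31 days: 429 − 31 = 398 left.
September 2093 has 30 days: 398 − 30 = 368 left.
October 2093 has 31 days: 368 − 31 = 337 left.
November 2093 has 30 days: 337 − 30 = 307 left.
December 2093 has 31 days: 307 − 31 = 276 left.
January 2094 has 31 days: 276 − 31 = 245 left.
February 2094 has 28 days (2094 is not a leap year): 245 − 28 = 217 left.
March 2094 has 31 days: 217 − 31 = 186 left.
April 2094 has 30 days: 186 − 30 = 156 left.
May 2094 has 31 days: 156 − 31 = 125 left.
June 2094 has 30 days: 125 − 30 = 95 left.
July 2094 has 31 days: 95 − 31 = 64 left.
August 2094 has 31 days: 64 − 31 = 33 left.
September 2094 has 30 days: 33 − 30 = 3 left.
3 days into October 2094 → October 3, 2094.

October 3, 2094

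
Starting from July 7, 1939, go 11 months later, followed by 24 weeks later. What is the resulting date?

November 22, 1940

Adding 11 months from July 7, 1939:
month 7 + 11 = 18, which is month 6 of year 1940 → June 1940.
Day 7 is valid in June, giving June 7, 1940.
Adding 24 weeks (= 168 days) from June 7, 1940:
June has 30 days, so 30 − 7 = 23 days remain after June 7, 1940; 168 − 23 = 145 left.
July 1940 has 31 days: 145 − 31 = 114 left.
August 1940 has 31 days: 114 − 31 = 83 left.
September 1940 has 30 days: 83 − 30 = 53 left.
October 1940 has 31 days: 53 − 31 = 22 left.
22 days into November 1940 → November 22, 1940.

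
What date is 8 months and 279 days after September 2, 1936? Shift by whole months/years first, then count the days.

Adding 8 months and 279 days from September 2, 1936: first the month/year part, then the days.
month 9 + 8 = 17, which is month 5 of year 1937 → May 1937.
Day 2 is valid in May, giving May 2, 1937.
Now add 279 days from May 2, 1937.
May has 31 days, so 31 − 2 = 29 days remain after May 2, 1937; 279 − 29 = 250 left.
June 1937 has 30 days: 250 − 30 = 220 left.
July 1937 has 31 days: 220 − 31 = 189 left.
August 1937 has 31 days: 189 − 31 = 158 left.
September 1937 has 30 days: 158 − 30 = 128 left.
October 1937 has 31 days: 128 − 31 = 97 left.
November 1937 has 30 days: 97 − 30 = 67 left.
December 1937 has 31 days: 67 − 31 = 36 left.
January 1938 has 31 days: 36 − 31 = 5 left.
5 days into February 1938 → February 5, 1938.

February 5, 1938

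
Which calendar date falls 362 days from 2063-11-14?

Counting forward 362 days from November 14, 2063.
November has 30 days, so 30 − 14 = 16 days remain after November 14, 2063; 362 − 16 = 346 left.
December 2063 has 31 days: 346 − 31 = 315 left.
January 2064 has 31 days: 315 − 31 = 284 left.
February 2064 has 29 days (2064 is a leap year): 284 − 29 = 255 left.
March 2064 has 31 days: 255 − 31 = 224 left.
April 2064 has 30 days: 224 − 30 = 194 left.
May 2064 has 31 days: 194 − 31 = 163 left.
June 2064 has 30 days: 163 − 30 = 133 left.
July 2064 has 31 days: 133 − 31 = 102 left.
August 2064 has 31 days: 102 − 31 = 71 left.
September 2064 has 30 days: 71 − 30 = 41 left.
October 2064 has 31 days: 41 − 31 = 10 left.
10 days into November 2064 → November 10, 2064.

November 10, 2064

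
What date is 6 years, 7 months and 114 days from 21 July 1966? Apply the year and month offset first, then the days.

Counting forward 6 years, 7 months and 114 days from July 21, 1966: first the month/year part, then the days.
+6 years → 1972; month 7 + 7 = 14, which is month 2 of year 1973 → February 1973.
Day 21 is valid in February, giving February 21, 1973.
Now add 114 days from February 21, 1973.
February has 28 days, so 28 − 21 = 7 days remain after February 21, 1973; 114 − 7 = 107 left.
March 1973 has 31 days: 107 − 31 = 76 left.
April 1973 has 30 days: 76 − 30 = 46 left.
May 1973 has 31 days: 46 − 31 = 15 left.
15 days into June 1973 → June 15, 1973.

June 15, 1973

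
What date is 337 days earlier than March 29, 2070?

Going back 337 days from March 29, 2070.
Going back 29 days from March 29, 2070 reaches the end of the previous month; 337 − 29 = 308 left.
February 2070 has 28 days (2070 is not a leap year): 308 − 28 = 280 left.
January 2070 has 31 days: 280 − 31 = 249 left.
December 2069 has 31 days: 249 − 31 = 218 left.
November 2069 has 30 days: 218 − 30 = 188 left.
October 2069 has 31 days: 188 − 31 = 157 left.
September 2069 has 30 days: 157 − 30 = 127 left.
August 2069 has 31 days: 127 − 31 = 96 left.
July 2069 has 31 days: 96 − 31 = 65 left.
June 2069 has 30 days: 65 − 30 = 35 left.
May 2069 has 31 days: 35 − 31 = 4 left.
April 2069 has 30 days; 30 − 4 = 26 → April 26, 2069.

April 26, 2069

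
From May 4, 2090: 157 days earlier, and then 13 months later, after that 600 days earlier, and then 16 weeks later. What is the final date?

Going back 157 days from May 4, 2090:
Going back 4 days from May 4, 2090 reaches the end of the previous month; 157 − 4 = 153 left.
April 2090 has 30 days: 153 − 30 = 123 left.
March 2090 has 31 days: 123 − 31 = 92 left.
February 2090 has 28 days (2090 is not a leap year): 92 − 28 = 64 left.
January 2090 has 31 days: 64 − 31 = 33 left.
December 2089 has 31 days: 33 − 31 = 2 left.
November 2089 has 30 days; 30 − 2 = 28 → November 28, 2089.
Adding 13 months from November 28, 2089:
month 11 + 13 = 24, which is month 12 of year 2090 → December 2090.
Day 28 is valid in December, giving December 28, 2090.
Counting back 600 days from December 28, 2090:
Going back 28 days from December 28, 2090 reaches the end of the previous month; 600 − 28 = 572 left.
November 2090 has 30 days: 572 − 30 = 542 left.
October 2090 has 31 days: 542 − 31 = 511 left.
September 2090 has 30 days: 511 − 30 = 481 left.
August 2090 has 31 days: 481 − 31 = 450 left.
July 2090 has 31 days: 450 − 31 = 419 left.
June 2090 has 30 days: 419 − 30 = 389 left.
May 2090 has 31 days: 389 − 31 = 358 left.
April 2090 has 30 days: 358 − 30 = 328 left.
March 2090 has 31 days: 328 − 31 = 297 left.
February 2090 has 28 days (2090 is not a leap year): 297 − 28 = 269 left.
January 2090 has 31 days: 269 − 31 = 238 left.
December 2089 has 31 days: 238 − 31 = 207 left.
November 2089 has 30 days: 207 − 30 = 177 left.
October 2089 has 31 days: 177 − 31 = 146 left.
September 2089 has 30 days: 146 − 30 = 116 left.
August 2089 has 31 days: 116 − 31 = 85 left.
July 2089 has 31 days: 85 − 31 = 54 left.
June 2089 has 30 days: 54 − 30 = 24 left.
May 2089 has 31 days; 31 − 24 = 7 → May 7, 2089.
Counting forward 16 weeks (= 112 days) from May 7, 2089:
May has 31 days, so 31 − 7 = 24 days remain after May 7, 2089; 112 − 24 = 88 left.
June 2089 has 30 days: 88 − 30 = 58 left.
July 2089 has 31 days: 58 − 31 = 27 left.
27 days into August 2089 → August 27, 2089.

August 27, 2089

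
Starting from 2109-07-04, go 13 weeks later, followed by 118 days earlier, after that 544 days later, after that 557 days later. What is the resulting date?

Counting forward 13 weeks (= 91 days) from July 4, 2109:
July has 31 days, so 31 − 4 = 27 days remain after July 4, 2109; 91 − 27 = 64 left.
August 2109 has 31 days: 64 − 31 = 33 left.
September 2109 has 30 days: 33 − 30 = 3 left.
3 days into October 2109 → October 3, 2109.
Counting back 118 days from October 3, 2109:
Going back 3 days from October 3, 2109 reaches the end of the previous month; 118 − 3 = 115 left.
September 2109 has 30 days: 115 − 30 = 85 left.
August 2109 has 31 days: 85 − 31 = 54 left.
July 2109 has 31 days: 54 − 31 = 23 left.
June 2109 has 30 days; 30 − 23 = 7 → June 7, 2109.
Advancing 544 days from June 7, 2109:
June has 30 days, so 30 − 7 = 23 days remain after June 7, 2109; 544 − 23 = 521 left.
July 2109 has 31 days: 521 − 31 = 490 left.
August 2109 has 31 days: 490 − 31 = 459 left.
September 2109 has 30 days: 459 − 30 = 429 left.
October 2109 has 31 days: 429 − 31 = 398 left.
November 2109 has 30 days: 398 − 30 = 368 left.
December 2109 has 31 days: 368 − 31 = 337 left.
January 2110 has 31 days: 337 − 31 = 306 left.
February 2110 has 28 days (2110 is not a leap year): 306 − 28 = 278 left.
March 2110 has 31 days: 278 − 31 = 247 left.
April 2110 has 30 days: 247 − 30 = 217 left.
May 2110 has 31 days: 217 − 31 = 186 left.
June 2110 has 30 days: 186 − 30 = 156 left.
July 2110 has 31 days: 156 − 31 = 125 left.
August 2110 has 31 days: 125 − 31 = 94 left.
September 2110 has 30 days: 94 − 30 = 64 left.
October 2110 has 31 days: 64 − 31 = 33 left.
November 2110 has 30 days: 33 − 30 = 3 left.
3 days into December 2110 → December 3, 2110.
Counting forward 557 days from December 3, 2110:
December has 31 days, so 31 − 3 = 28 days remain after December 3, 2110; 557 − 28 = 529 left.
January 2111 has 31 days: 529 − 31 = 498 left.
February 2111 has 28 days (2111 is not a leap year): 498 − 28 = 470 left.
March 2111 has 31 days: 470 − 31 = 439 left.
April 2111 has 30 days: 439 − 30 = 409 left.
May 2111 has 31 days: 409 − 31 = 378 left.
June 2111 has 30 days: 378 − 30 = 348 left.
July 2111 has 31 days: 348 − 31 = 317 left.
August 2111 has 31 days: 317 − 31 = 286 left.
September 2111 has 30 days: 286 − 30 = 256 left.
October 2111 has 31 days: 256 − 31 = 225 left.
November 2111 has 30 days: 225 − 30 = 195 left.
December 2111 has 31 days: 195 − 31 = 164 left.
January 2112 has 31 days: 164 − 31 = 133 left.
February 2112 has 29 days (2112 is a leap year): 133 − 29 = 104 left.
March 2112 has 31 days: 104 − 31 = 73 left.
April 2112 has 30 days: 73 − 30 = 43 left.
May 2112 has 31 days: 43 − 31 = 12 left.
12 days into June 2112 → June 12, 2112.

June 12, 2112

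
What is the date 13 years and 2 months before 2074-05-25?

Counting back 13 years and 2 months from May 25, 2074.
-13 years → 2061; month 5 − 2 = 3 → March 2061.
Day 25 is valid in March, giving March 25, 2061.

March 25, 2061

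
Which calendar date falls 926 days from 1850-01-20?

August 3, 1852

Counting forward 926 days from January 20, 1850.
January has 31 days, so 31 − 20 = 11 days remain after January 20, 1850; 926 − 11 = 915 left.
February 1850 has 28 days (1850 is not a leap year): 915 − 28 = 887 left.
March 1850 has 31 days: 887 − 31 = 856 left.
April 1850 has 30 days: 856 − 30 = 826 left.
May 1850 has 31 days: 826 − 31 = 795 left.
June 1850 has 30 days: 795 − 30 = 765 left.
July 1850 has 31 days: 765 − 31 = 734 left.
August 1850 has 31 days: 734 − 31 = 703 left.
September 1850 has 30 days: 703 − 30 = 673 left.
October 1850 has 31 days: 673 − 31 = 642 left.
November 1850 has 30 days: 642 − 30 = 612 left.
December 1850 has 31 days: 612 − 31 = 581 left.
January 1851 has 31 days: 581 − 31 = 550 left.
February 1851 has 28 days (1851 is not a leap year): 550 − 28 = 522 left.
March 1851 has 31 days: 522 − 31 = 491 left.
April 1851 has 30 days: 491 − 30 = 461 left.
May 1851 has 31 days: 461 − 31 = 430 left.
June 1851 has 30 days: 430 − 30 = 400 left.
July 1851 has 31 days: 400 − 31 = 369 left.
August 1851 has 31 days: 369 − 31 = 338 left.
September 1851 has 30 days: 338 − 30 = 308 left.
October 1851 has 31 days: 308 − 31 = 277 left.
November 1851 has 30 days: 277 − 30 = 247 left.
December 1851 has 31 days: 247 − 31 = 216 left.
January 1852 has 31 days: 216 − 31 = 185 left.
February 1852 has 29 days (1852 is a leap year): 185 − 29 = 156 left.
March 1852 has 31 days: 156 − 31 = 125 left.
April 1852 has 30 days: 125 − 30 = 95 left.
May 1852 has 31 days: 95 − 31 = 64 left.
June 1852 has 30 days: 64 − 30 = 34 left.
July 1852 has 31 days: 34 − 31 = 3 left.
3 days into August 1852 → August 3, 1852.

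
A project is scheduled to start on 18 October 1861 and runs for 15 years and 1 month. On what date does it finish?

Adding 15 years and 1 month from October 18, 1861.
+15 years → 1876; month 10 + 1 = 11 → November 1876.
Day 18 is valid in November, giving November 18, 1876.

November 18, 1876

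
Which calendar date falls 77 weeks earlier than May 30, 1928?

Going back 77 weeks = 539 days from May 30, 1928.
Going back 30 days from May 30, 1928 reaches the end of the previous month; 539 − 30 = 509 left.
April 1928 has 30 days: 509 − 30 = 479 left.
March 1928 has 31 days: 479 − 31 = 448 left.
February 1928 has 29 days (1928 is a leap year): 448 − 29 = 419 left.
January 1928 has 31 days: 419 − 31 = 388 left.
December 1927 has 31 days: 388 − 31 = 357 left.
November 1927 has 30 days: 357 − 30 = 327 left.
October 1927 has 31 days: 327 − 31 = 296 left.
September 1927 has 30 days: 296 − 30 = 266 left.
August 1927 has 31 days: 266 − 31 = 235 left.
July 1927 has 31 days: 235 − 31 = 204 left.
June 1927 has 30 days: 204 − 30 = 174 left.
May 1927 has 31 days: 174 − 31 = 143 left.
April 1927 has 30 days: 143 − 30 = 113 left.
March 1927 has 31 days: 113 − 31 = 82 left.
February 1927 has 28 days (1927 is not a leap year): 82 − 28 = 54 left.
January 1927 has 31 days: 54 − 31 = 23 left.
December 1926 has 31 days; 31 − 23 = 8 → December 8, 1926.

December 8, 1926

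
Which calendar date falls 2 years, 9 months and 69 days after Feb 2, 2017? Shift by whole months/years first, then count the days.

January 10, 2020

Advancing 2 years, 9 months and 69 days from February 2, 2017: first the month/year part, then the days.
+2 years → 2019; month 2 + 9 = 11 → November 2019.
Day 2 is valid in November, giving November 2, 2019.
Now add 69 days from November 2, 2019.
November has 30 days, so 30 − 2 = 28 days remain after November 2, 2019; 69 − 28 = 41 left.
December 2019 has 31 days: 41 − 31 = 10 left.
10 days into January 2020 → January 10, 2020.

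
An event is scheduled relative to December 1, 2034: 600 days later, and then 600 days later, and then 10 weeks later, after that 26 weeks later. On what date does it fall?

November 22, 2038

Adding 600 days from December 1, 2034:
December has 31 days, so 31 − 1 = 30 days remain after December 1, 2034; 600 − 30 = 570 left.
January 2035 has 31 days: 570 − 31 = 539 left.
February 2035 has 28 days (2035 is not a leap year): 539 − 28 = 511 left.
March 2035 has 31 days: 511 − 31 = 480 left.
April 2035 has 30 days: 480 − 30 = 450 left.
May 2035 has 31 days: 450 − 31 = 419 left.
June 2035 has 30 days: 419 − 30 = 389 left.
July 2035 has 31 days: 389 − 31 = 358 left.
August 2035 has 31 days: 358 − 31 = 327 left.
September 2035 has 30 days: 327 − 30 = 297 left.
October 2035 has 31 days: 297 − 31 = 266 left.
November 2035 has 30 days: 266 − 30 = 236 left.
December 2035 has 31 days: 236 − 31 = 205 left.
January 2036 has 31 days: 205 − 31 = 174 left.
February 2036 has 29 days (2036 is a leap year): 174 − 29 = 145 left.
March 2036 has 31 days: 145 − 31 = 114 left.
April 2036 has 30 days: 114 − 30 = 84 left.
May 2036 has 31 days: 84 − 31 = 53 left.
June 2036 has 30 days: 53 − 30 = 23 left.
23 days into July 2036 → July 23, 2036.
Counting forward 600 days from July 23, 2036:
July has 31 days, so 31 − 23 = 8 days remain after July 23, 2036; 600 − 8 = 592 left.
August 2036 has 31 days: 592 − 31 = 561 left.
September 2036 has 30 days: 561 − 30 = 531 left.
October 2036 has 31 days: 531 − 31 = 500 left.
November 2036 has 30 days: 500 − 30 = 470 left.
December 2036 has 31 days: 470 − 31 = 439 left.
January 2037 has 31 days: 439 − 31 = 408 left.
February 2037 has 28 days (2037 is not a leap year): 408 − 28 = 380 left.
March 2037 has 31 days: 380 − 31 = 349 left.
April 2037 has 30 days: 349 − 30 = 319 left.
May 2037 has 31 days: 319 − 31 = 288 left.
June 2037 has 30 days: 288 − 30 = 258 left.
July 2037 has 31 days: 258 − 31 = 227 left.
August 2037 has 31 days: 227 − 31 = 196 left.
September 2037 has 30 days: 196 − 30 = 166 left.
October 2037 has 31 days: 166 − 31 = 135 left.
November 2037 has 30 days: 135 − 30 = 105 left.
December 2037 has 31 days: 105 − 31 = 74 left.
January 2038 has 31 days: 74 − 31 = 43 left.
February 2038 has 28 days (2038 is not a leap year): 43 − 28 = 15 left.
15 days into March 2038 → March 15, 2038.
Advancing 10 weeks (= 70 days) from March 15, 2038:
March has 31 days, so 31 − 15 = 16 days remain after March 15, 2038; 70 − 16 = 54 left.
April 2038 has 30 days: 54 − 30 = 24 left.
24 days into May 2038 → May 24, 2038.
Counting forward 26 weeks (= 182 days) from May 24, 2038:
May has 31 days, so 31 − 24 = 7 days remain after May 24, 2038; 182 − 7 = 175 left.
June 2038 has 30 days: 175 − 30 = 145 left.
July 2038 has 31 days: 145 − 31 = 114 left.
August 2038 has 31 days: 114 − 31 = 83 left.
September 2038 has 30 days: 83 − 30 = 53 left.
October 2038 has 31 days: 53 − 31 = 22 left.
22 days into November 2038 → November 22, 2038.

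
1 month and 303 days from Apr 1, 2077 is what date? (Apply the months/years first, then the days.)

Counting forward 1 month and 303 days from April 1, 2077: first the month/year part, then the days.
month 4 + 1 = 5 → May 2077.
Day 1 is valid in May, giving May 1, 2077.
Now add 303 days from May 1, 2077.
May has 31 days, so 31 − 1 = 30 days remain after May 1, 2077; 303 − 30 = 273 left.
June 2077 has 30 days: 273 − 30 = 243 left.
July 2077 has 31 days: 243 − 31 = 212 left.
August 2077 has 31 days: 212 − 31 = 181 left.
September 2077 has 30 days: 181 − 30 = 151 left.
October 2077 has 31 days: 151 − 31 = 120 left.
November 2077 has 30 days: 120 − 30 = 90 left.
December 2077 has 31 days: 90 − 31 = 59 left.
January 2078 has 31 days: 59 − 31 = 28 left.
28 days into February 2078 → February 28, 2078.

February 28, 2078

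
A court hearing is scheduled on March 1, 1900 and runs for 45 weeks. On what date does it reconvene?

Adding 45 weeks = 315 days from March 1, 1900.
March has 31 days, so 31 − 1 = 30 days remain after March 1, 1900; 315 − 30 = 285 left.
April 1900 has 30 days: 285 − 30 = 255 left.
May 1900 has 31 days: 255 − 31 = 224 left.
June 1900 has 30 days: 224 − 30 = 194 left.
July 1900 has 31 days: 194 − 31 = 163 left.
August 1900 has 31 days: 163 − 31 = 132 left.
September 1900 has 30 days: 132 − 30 = 102 left.
October 1900 has 31 days: 102 − 31 = 71 left.
November 1900 has 30 days: 71 − 30 = 41 left.
December 1900 has 31 days: 41 − 31 = 10 left.
10 days into January 1901 → January 10, 1901.

January 10, 1901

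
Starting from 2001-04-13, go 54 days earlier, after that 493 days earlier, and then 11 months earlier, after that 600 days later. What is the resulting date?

July 6, 2000

Counting back 54 days from April 13, 2001:
Going back 13 days from April 13, 2001 reaches the end of the previous month; 54 − 13 = 41 left.
March 2001 has 31 days: 41 − 31 = 10 left.
February 2001 has 28 days; 28 − 10 = 18 → February 18, 2001.
Counting back 493 days from February 18, 2001:
Going back 18 days from February 18, 2001 reaches the end of the previous month; 493 − 18 = 475 left.
January 2001 has 31 days: 475 − 31 = 444 left.
December 2000 has 31 days: 444 − 31 = 413 left.
November 2000 has 30 days: 413 − 30 = 383 left.
October 2000 has 31 days: 383 − 31 = 352 left.
September 2000 has 30 days: 352 − 30 = 322 left.
August 2000 has 31 days: 322 − 31 = 291 left.
July 2000 has 31 days: 291 − 31 = 260 left.
June 2000 has 30 days: 260 − 30 = 230 left.
May 2000 has 31 days: 230 − 31 = 199 left.
April 2000 has 30 days: 199 − 30 = 169 left.
March 2000 has 31 days: 169 − 31 = 138 left.
February 2000 has 29 days (2000 is a leap year (divisible by 400)): 138 − 29 = 109 left.
January 2000 has 31 days: 109 − 31 = 78 left.
December 1999 has 31 days: 78 − 31 = 47 left.
November 1999 has 30 days: 47 − 30 = 17 left.
October 1999 has 31 days; 31 − 17 = 14 → October 14, 1999.
Counting back 11 months from October 14, 1999:
month 10 − 11 = -1, which is month 11 of year 1998 → November 1998.
Day 14 is valid in November, giving November 14, 1998.
Advancing 600 days from November 14, 1998:
November has 30 days, so 30 − 14 = 16 days remain after November 14, 1998; 600 − 16 = 584 left.
December 1998 has 31 days: 584 − 31 = 553 left.
January 1999 has 31 days: 553 − 31 = 522 left.
February 1999 has 28 days (1999 is not a leap year): 522 − 28 = 494 left.
March 1999 has 31 days: 494 − 31 = 463 left.
April 1999 has 30 days: 463 − 30 = 433 left.
May 1999 has 31 days: 433 − 31 = 402 left.
June 1999 has 30 days: 402 − 30 = 372 left.
July 1999 has 31 days: 372 − 31 = 341 left.
August 1999 has 31 days: 341 − 31 = 310 left.
September 1999 has 30 days: 310 − 30 = 280 left.
October 1999 has 31 days: 280 − 31 = 249 left.
November 1999 has 30 days: 249 − 30 = 219 left.
December 1999 has 31 days: 219 − 31 = 188 left.
January 2000 has 31 days: 188 − 31 = 157 left.
February 2000 has 29 days (2000 is a leap year (divisible by 400)): 157 − 29 = 128 left.
March 2000 has 31 days: 128 − 31 = 97 left.
April 2000 has 30 days: 97 − 30 = 67 left.
May 2000 has 31 days: 67 − 31 = 36 left.
June 2000 has 30 days: 36 − 30 = 6 left.
6 days into July 2000 → July 6, 2000.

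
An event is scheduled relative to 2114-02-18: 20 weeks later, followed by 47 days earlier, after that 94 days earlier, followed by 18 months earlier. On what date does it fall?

Advancing 20 weeks (= 140 days) from February 18, 2114:
February has 28 days, so 28 − 18 = 10 days remain after February 18, 2114; 140 − 10 = 130 left.
March 2114 has 31 days: 130 − 31 = 99 left.
April 2114 has 30 days: 99 − 30 = 69 left.
May 2114 has 31 days: 69 − 31 = 38 left.
June 2114 has 30 days: 38 − 30 = 8 left.
8 days into July 2114 → July 8, 2114.
Going back 47 days from July 8, 2114:
Going back 8 days from July 8, 2114 reaches the end of the previous month; 47 − 8 = 39 left.
June 2114 has 30 days: 39 − 30 = 9 left.
May 2114 has 31 days; 31 − 9 = 22 → May 22, 2114.
Subtracting 94 days from May 22, 2114:
Going back 22 days from May 22, 2114 reaches the end of the previous month; 94 − 22 = 72 left.
April 2114 has 30 days: 72 − 30 = 42 left.
March 2114 has 31 days: 42 − 31 = 11 left.
February 2114 has 28 days; 28 − 11 = 17 → February 17, 2114.
Going back 18 months from February 17, 2114:
month 2 − 18 = -16, which is month 8 of year 2112 → August 2112.
Day 17 is valid in August, giving August 17, 2112.

August 17, 2112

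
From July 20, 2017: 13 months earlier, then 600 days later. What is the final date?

Counting back 13 months from July 20, 2017:
month 7 − 13 = -6, which is month 6 of year 2016 → June 2016.
Day 20 is valid in June, giving June 20, 2016.
Counting forward 600 days from June 20, 2016:
June has 30 days, so 30 − 20 = 10 days remain after June 20, 2016; 600 − 10 = 590 left.
July 2016 has 31 days: 590 − 31 = 559 left.
August 2016 has 31 days: 559 − 31 = 528 left.
September 2016 has 30 days: 528 − 30 = 498 left.
October 2016 has 31 days: 498 − 31 = 467 left.
November 2016 has 30 days: 467 − 30 = 437 left.
December 2016 has 31 days: 437 − 31 = 406 left.
January 2017 has 31 days: 406 − 31 = 375 left.
February 2017 has 28 days (2017 is not a leap year): 375 − 28 = 347 left.
March 2017 has 31 days: 347 − 31 = 316 left.
April 2017 has 30 days: 316 − 30 = 286 left.
May 2017 has 31 days: 286 − 31 = 255 left.
June 2017 has 30 days: 255 − 30 = 225 left.
July 2017 has 31 days: 225 − 31 = 194 left.
August 2017 has 31 days: 194 − 31 = 163 left.
September 2017 has 30 days: 163 − 30 = 133 left.
October 2017 has 31 days: 133 − 31 = 102 left.
November 2017 has 30 days: 102 − 30 = 72 left.
December 2017 has 31 days: 72 − 31 = 41 left.
January 2018 has 31 days: 41 − 31 = 10 left.
10 days into February 2018 → February 10, 2018.

February 10, 2018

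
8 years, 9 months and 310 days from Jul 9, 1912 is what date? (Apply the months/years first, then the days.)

Counting forward 8 years, 9 months and 310 days from July 9, 1912: first the month/year part, then the days.
+8 years → 1920; month 7 + 9 = 16, which is month 4 of year 1921 → April 1921.
Day 9 is valid in April, giving April 9, 1921.
Now add 310 days from April 9, 1921.
April has 30 days, so 30 − 9 = 21 days remain after April 9, 1921; 310 − 21 = 289 left.
May 1921 has 31 days: 289 − 31 = 258 left.
June 1921 has 30 days: 258 − 30 = 228 left.
July 1921 has 31 days: 228 − 31 = 197 left.
August 1921 has 31 days: 197 − 31 = 166 left.
September 1921 has 30 days: 166 − 30 = 136 left.
October 1921 has 31 days: 136 − 31 = 105 left.
November 1921 has 30 days: 105 − 30 = 75 left.
December 1921 has 31 days: 75 − 31 = 44 left.
January 1922 has 31 days: 44 − 31 = 13 left.
13 days into February 1922 → February 13, 1922.

February 13, 1922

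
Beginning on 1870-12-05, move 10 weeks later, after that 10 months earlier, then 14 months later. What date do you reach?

June 13, 1871

Advancing 10 weeks (= 70 days) from December 5, 1870:
December has 31 days, so 31 − 5 = 26 days remain after December 5, 1870; 70 − 26 = 44 left.
January 1871 has 31 days: 44 − 31 = 13 left.
13 days into February 1871 → February 13, 1871.
Subtracting 10 months from February 13, 1871:
month 2 − 10 = -8, which is month 4 of year 1870 → April 1870.
Day 13 is valid in April, giving April 13, 1870.
Adding 14 months from April 13, 1870:
month 4 + 14 = 18, which is month 6 of year 1871 → June 1871.
Day 13 is valid in June, giving June 13, 1871.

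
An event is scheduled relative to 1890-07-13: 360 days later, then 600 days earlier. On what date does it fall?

November 15, 1889

Adding 360 days from July 13, 1890:
July has 31 days, so 31 − 13 = 18 days remain after July 13, 1890; 360 − 18 = 342 left.
August 1890 has 31 days: 342 − 31 = 311 left.
September 1890 has 30 days: 311 − 30 = 281 left.
October 1890 has 31 days: 281 − 31 = 250 left.
November 1890 has 30 days: 250 − 30 = 220 left.
December 1890 has 31 days: 220 − 31 = 189 left.
January 1891 has 31 days: 189 − 31 = 158 left.
February 1891 has 28 days (1891 is not a leap year): 158 − 28 = 130 left.
March 1891 has 31 days: 130 − 31 = 99 left.
April 1891 has 30 days: 99 − 30 = 69 left.
May 1891 has 31 days: 69 − 31 = 38 left.
June 1891 has 30 days: 38 − 30 = 8 left.
8 days into July 1891 → July 8, 1891.
Going back 600 days from July 8, 1891:
Going back 8 days from July 8, 1891 reaches the end of the previous month; 600 − 8 = 592 left.
June 1891 has 30 days: 592 − 30 = 562 left.
May 1891 has 31 days: 562 − 31 = 531 left.
April 1891 has 30 days: 531 − 30 = 501 left.
March 1891 has 31 days: 501 − 31 = 470 left.
February 1891 has 28 days (1891 is not a leap year): 470 − 28 = 442 left.
January 1891 has 31 days: 442 − 31 = 411 left.
December 1890 has 31 days: 411 − 31 = 380 left.
November 1890 has 30 days: 380 − 30 = 350 left.
October 1890 has 31 days: 350 − 31 = 319 left.
September 1890 has 30 days: 319 − 30 = 289 left.
August 1890 has 31 days: 289 − 31 = 258 left.
July 1890 has 31 days: 258 − 31 = 227 left.
June 1890 has 30 days: 227 − 30 = 197 left.
May 1890 has 31 days: 197 − 31 = 166 left.
April 1890 has 30 days: 166 − 30 = 136 left.
March 1890 has 31 days: 136 − 31 = 105 left.
February 1890 has 28 days (1890 is not a leap year): 105 − 28 = 77 left.
January 1890 has 31 days: 77 − 31 = 46 left.
December 1889 has 31 days: 46 − 31 = 15 left.
November 1889 has 30 days; 30 − 15 = 15 → November 15, 1889.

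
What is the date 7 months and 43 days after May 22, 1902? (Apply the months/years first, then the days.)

February 3, 1903

Advancing 7 months and 43 days from May 22, 1902: first the month/year part, then the days.
month 5 + 7 = 12 → December 1902.
Day 22 is valid in December, giving December 22, 1902.
Now add 43 days from December 22, 1902.
December has 31 days, so 31 − 22 = 9 days remain after December 22, 1902; 43 − 9 = 34 left.
January 1903 has 31 days: 34 − 31 = 3 left.
3 days into February 1903 → February 3, 1903.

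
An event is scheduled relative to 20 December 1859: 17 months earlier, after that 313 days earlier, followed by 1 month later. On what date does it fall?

October 10, 1857

Going back 17 months from December 20, 1859:
month 12 − 17 = -5, which is month 7 of year 1858 → July 1858.
Day 20 is valid in July, giving July 20, 1858.
Subtracting 313 days from July 20, 1858:
Going back 20 days from July 20, 1858 reaches the end of the previous month; 313 − 20 = 293 left.
June 1858 has 30 days: 293 − 30 = 263 left.
May 1858 has 31 days: 263 − 31 = 232 left.
April 1858 has 30 days: 232 − 30 = 202 left.
March 1858 has 31 days: 202 − 31 = 171 left.
February 1858 has 28 days (1858 is not a leap year): 171 − 28 = 143 left.
January 1858 has 31 days: 143 − 31 = 112 left.
December 1857 has 31 days: 112 − 31 = 81 left.
November 1857 has 30 days: 81 − 30 = 51 left.
October 1857 has 31 days: 51 − 31 = 20 left.
September 1857 has 30 days; 30 − 20 = 10 → September 10, 1857.
Advancing 1 month from September 10, 1857:
month 9 + 1 = 10 → October 1857.
Day 10 is valid in October, giving October 10, 1857.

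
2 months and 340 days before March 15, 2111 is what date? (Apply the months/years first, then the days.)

Counting back 2 months and 340 days from March 15, 2111: first the month/year part, then the days.
month 3 − 2 = 1 → January 2111.
Day 15 is valid in January, giving January 15, 2111.
Now subtract 340 days from January 15, 2111.
Going back 15 days from January 15, 2111 reaches the end of the previous month; 340 − 15 = 325 left.
December 2110 has 31 days: 325 − 31 = 294 left.
November 2110 has 30 days: 294 − 30 = 264 left.
October 2110 has 31 days: 264 − 31 = 233 left.
September 2110 has 30 days: 233 − 30 = 203 left.
August 2110 has 31 days: 203 − 31 = 172 left.
July 2110 has 31 days: 172 − 31 = 141 left.
June 2110 has 30 days: 141 − 30 = 111 left.
May 2110 has 31 days: 111 − 31 = 80 left.
April 2110 has 30 days: 80 − 30 = 50 left.
March 2110 has 31 days: 50 − 31 = 19 left.
February 2110 has 28 days; 28 − 19 = 9 → February 9, 2110.

February 9, 2110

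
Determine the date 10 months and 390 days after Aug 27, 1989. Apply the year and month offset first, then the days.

Advancing 10 months and 390 days from August 27, 1989: first the month/year part, then the days.
month 8 + 10 = 18, which is month 6 of year 1990 → June 1990.
Day 27 is valid in June, giving June 27, 1990.
Now add 390 days from June 27, 1990.
June has 30 days, so 30 − 27 = 3 days remain after June 27, 1990; 390 − 3 = 387 left.
July 1990 has 31 days: 387 − 31 = 356 left.
August 1990 has 31 days: 356 − 31 = 325 left.
September 1990 has 30 days: 325 − 30 = 295 left.
October 1990 has 31 days: 295 − 31 = 264 left.
November 1990 has 30 days: 264 − 30 = 234 left.
December 1990 has 31 days: 234 − 31 = 203 left.
January 1991 has 31 days: 203 − 31 = 172 left.
February 1991 has 28 days (1991 is not a leap year): 172 − 28 = 144 left.
March 1991 has 31 days: 144 − 31 = 113 left.
April 1991 has 30 days: 113 − 30 = 83 left.
May 1991 has 31 days: 83 − 31 = 52 left.
June 1991 has 30 days: 52 − 30 = 22 left.
22 days into July 1991 → July 22, 1991.

July 22, 1991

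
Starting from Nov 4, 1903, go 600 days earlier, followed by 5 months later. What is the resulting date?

Subtracting 600 days from November 4, 1903:
Going back 4 days from November 4, 1903 reaches the end of the previous month; 600 − 4 = 596 left.
October 1903 has 31 days: 596 − 31 = 565 left.
September 1903 has 30 days: 565 − 30 = 535 left.
August 1903 has 31 days: 535 − 31 = 504 left.
July 1903 has 31 days: 504 − 31 = 473 left.
June 1903 has 30 days: 473 − 30 = 443 left.
May 1903 has 31 days: 443 − 31 = 412 left.
April 1903 has 30 days: 412 − 30 = 382 left.
March 1903 has 31 days: 382 − 31 = 351 left.
February 1903 has 28 days (1903 is not a leap year): 351 − 28 = 323 left.
January 1903 has 31 days: 323 − 31 = 292 left.
December 1902 has 31 days: 292 − 31 = 261 left.
November 1902 has 30 days: 261 − 30 = 231 left.
October 1902 has 31 days: 231 − 31 = 200 left.
September 1902 has 30 days: 200 − 30 = 170 left.
August 1902 has 31 days: 170 − 31 = 139 left.
July 1902 has 31 days: 139 − 31 = 108 left.
June 1902 has 30 days: 108 − 30 = 78 left.
May 1902 has 31 days: 78 − 31 = 47 left.
April 1902 has 30 days: 47 − 30 = 17 left.
March 1902 has 31 days; 31 − 17 = 14 → March 14, 1902.
Adding 5 months from March 14, 1902:
month 3 + 5 = 8 → August 1902.
Day 14 is valid in August, giving August 14, 1902.

August 14, 1902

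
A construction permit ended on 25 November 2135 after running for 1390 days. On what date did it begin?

Counting back 1390 days from November 25, 2135.
Going back 25 days from November 25, 2135 reaches the end of the previous month; 1390 − 25 = 1365 left.
October 2135 has 31 days: 1365 − 31 = 1334 left.
September 2135 has 30 days: 1334 − 30 = 1304 left.
August 2135 has 31 days: 1304 − 31 = 1273 left.
July 2135 has 31 days: 1273 − 31 = 1242 left.
June 2135 has 30 days: 1242 − 30 = 1212 left.
May 2135 has 31 days: 1212 − 31 = 1181 left.
April 2135 has 30 days: 1181 − 30 = 1151 left.
March 2135 has 31 days: 1151 − 31 = 1120 left.
February 2135 has 28 days (2135 is not a leap year): 1120 − 28 = 1092 left.
January 2135 has 31 days: 1092 − 31 = 1061 left.
December 2134 has 31 days: 1061 − 31 = 1030 left.
November 2134 has 30 days: 1030 − 30 = 1000 left.
October 2134 has 31 days: 1000 − 31 = 969 left.
September 2134 has 30 days: 969 − 30 = 939 left.
August 2134 has 31 days: 939 − 31 = 908 left.
July 2134 has 31 days: 908 − 31 = 877 left.
June 2134 has 30 days: 877 − 30 = 847 left.
May 2134 has 31 days: 847 − 31 = 816 left.
April 2134 has 30 days: 816 − 30 = 786 left.
March 2134 has 31 days: 786 − 31 = 755 left.
February 2134 has 28 days (2134 is not a leap year): 755 − 28 = 727 left.
January 2134 has 31 days: 727 − 31 = 696 left.
December 2133 has 31 days: 696 − 31 = 665 left.
November 2133 has 30 days: 665 − 30 = 635 left.
October 2133 has 31 days: 635 − 31 = 604 left.
September 2133 has 30 days: 604 − 30 = 574 left.
August 2133 has 31 days: 574 − 31 = 543 left.
July 2133 has 31 days: 543 − 31 = 512 left.
June 2133 has 30 days: 512 − 30 = 482 left.
May 2133 has 31 days: 482 − 31 = 451 left.
April 2133 has 30 days: 451 − 30 = 421 left.
March 2133 has 31 days: 421 − 31 = 390 left.
February 2133 has 28 days (2133 is not a leap year): 390 − 28 = 362 left.
January 2133 has 31 days: 362 − 31 = 331 left.
December 2132 has 31 days: 331 − 31 = 300 left.
November 2132 has 30 days: 300 − 30 = 270 left.
October 2132 has 31 days: 270 − 31 = 239 left.
September 2132 has 30 days: 239 − 30 = 209 left.
August 2132 has 31 days: 209 − 31 = 178 left.
July 2132 has 31 days: 178 − 31 = 147 left.
June 2132 has 30 days: 147 − 30 = 117 left.
May 2132 has 31 days: 117 − 31 = 86 left.
April 2132 has 30 days: 86 − 30 = 56 left.
March 2132 has 31 days: 56 − 31 = 25 left.
February 2132 has 29 days; 29 − 25 = 4 → February 4, 2132.

February 4, 2132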